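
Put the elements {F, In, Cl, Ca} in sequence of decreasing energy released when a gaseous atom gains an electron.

Cl > F > In > Ca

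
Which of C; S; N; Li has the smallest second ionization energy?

S

The second ionization energy removes an electron from the +1 ion. For each element: C⁺ still has 3 valence electrons; S⁺ still has 5 valence electrons; N⁺ still has 4 valence electrons; Li⁺ is the bare [He] core.
Core electrons are held far more tightly than valence electrons, so Li tops the IE_2 order.
Valence configurations: C⁺ [He]2s²2p¹, S⁺ [Ne]3s²3p³, N⁺ [He]2s²2p².
The numbers (kJ/mol): C 2353, S 2252, N 2856, Li 7298.
Putting it together, IE_2: S < C < N < Li.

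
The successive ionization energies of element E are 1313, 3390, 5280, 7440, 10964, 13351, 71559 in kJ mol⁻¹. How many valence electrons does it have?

Look for the largest jump between consecutive ionization energies: IE7/IE6 ≈ 5.4, far larger than any earlier ratio.
That jump marks the point where a core electron is being removed. So the atom has 6 valence electrons.

6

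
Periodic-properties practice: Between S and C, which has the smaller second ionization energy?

S

The second ionization energy removes an electron from the +1 ion. For each element: S⁺ still has 5 valence electrons; C⁺ still has 3 valence electrons.
All are still removing valence electrons, so compare the +1 ions as you would atoms: IE_2 generally rises across a period (higher Z_eff) and falls down a group (larger shell), subject to the usual subshell exceptions.
Valence configurations: S⁺ [Ne]3s²3p³, C⁺ [He]2s²2p¹.
Approximate IE_2 values (kJ/mol): S 2252, C 2353.
Overall IE_2 order: S < C.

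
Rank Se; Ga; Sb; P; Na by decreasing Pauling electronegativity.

Se > P > Sb > Ga > Na

Na is in period 3, group 1; P is in period 3, group 15; Ga is in period 4, group 13; Se is in period 4, group 16; Sb is in period 5, group 15.
Smaller atoms with higher effective nuclear charge are more electronegative.
Neither a single period nor a single group — weigh both effects.
Ga > Na: the two effects oppose for this pair; the across-period effect wins (1.81 vs 0.93).
Sb > Ga: period and group pull opposite ways; the across-period shift dominates (2.05 vs 1.81).
P > Sb: they share group 15; the group trend gives P the larger value.
Se > P: period and group pull opposite ways; the across-period shift dominates (2.55 vs 2.19).
Tabulated electronegativity (Pauling): Na 0.93, P 2.19, Ga 1.81, Se 2.55, Sb 2.05.
So from highest to lowest: Se > P > Sb > Ga > Na.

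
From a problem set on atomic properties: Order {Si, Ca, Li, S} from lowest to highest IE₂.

Ca < Si < S < Li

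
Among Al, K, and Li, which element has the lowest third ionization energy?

Al

IE_3 is the cost of taking one more electron from the +2 cation: Al²⁺ still has 1 valence electron; K²⁺ is already 1 electron into the core; Li²⁺ is already 1 electron into the core.
Breaking into a closed-shell core is much more expensive than removing a leftover valence electron — K and Li have the largest IE_3 here.
Tabulated IE_3 (kJ/mol): Al 2745, K 4420, Li 11815.
Overall IE_3 order: Al < K < Li.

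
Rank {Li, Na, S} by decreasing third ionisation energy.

Li > Na > S

IE_3 is the cost of taking one more electron from the +2 cation: Li²⁺ is already 1 electron into the core; Na²⁺ is already 1 electron into the core; S²⁺ still has 4 valence electrons.
Core electrons are held far more tightly than valence electrons, so Na and Li top the IE_3 order.
Tabulated IE_3 (kJ/mol): Li 11815, Na 6910, S 3357.
Overall IE_3 order: S < Na < Li.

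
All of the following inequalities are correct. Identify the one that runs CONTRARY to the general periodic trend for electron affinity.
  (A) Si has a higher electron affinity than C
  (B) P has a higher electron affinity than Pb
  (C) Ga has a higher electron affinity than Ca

(A)

The general trend: electron affinity increases across a period and decreases down a group.
(A) Si (period 3, group 14) vs C (period 2, group 14): the stated order contradicts the simple trend.
(B) P (period 3, group 15) vs Pb (period 6, group 14): the stated order agrees with the simple trend.
(C) Ga (period 4, group 13) vs Ca (period 4, group 2): the stated order agrees with the simple trend.
The exception is (A): Si's larger, more diffuse 3p orbitals accept an added electron slightly more readily than C's compact 2p.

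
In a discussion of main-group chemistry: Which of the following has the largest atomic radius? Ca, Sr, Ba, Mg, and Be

Be is in period 2, group 2; Mg is in period 3, group 2; Ca is in period 4, group 2; Sr is in period 5, group 2; Ba is in period 6, group 2.
Atomic radius shrinks across a period as nuclear charge pulls the same shell inward, and grows down a group as new shells are added.
All are in group 2, so atomic radius increases down the group.
The largest atomic radius among these belongs to Ba.

Ba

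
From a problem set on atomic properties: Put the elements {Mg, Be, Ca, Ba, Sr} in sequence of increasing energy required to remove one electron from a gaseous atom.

Ba, Sr, Ca, Mg, Be

Be is in period 2, group 2; Mg is in period 3, group 2; Ca is in period 4, group 2; Sr is in period 5, group 2; Ba is in period 6, group 2.
First ionization energy rises across a period (greater Z_eff holds electrons more tightly) and falls down a group (valence electrons are farther from the nucleus).
All are in group 2, so first ionization energy increases up the group.
So from lowest to highest: Ba < Sr < Ca < Mg < Be.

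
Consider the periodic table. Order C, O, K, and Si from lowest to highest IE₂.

Consider each +1 ion: C⁺ still has 3 valence electrons; O⁺ still has 5 valence electrons; K⁺ is the bare [Ar] core; Si⁺ still has 3 valence electrons.
Usually core removal costs more than valence removal, but here the competition is close: a tightly held n=2 valence electron can cost more to remove than an n=3 core electron, so the actual values have to decide it.
Valence configurations: C⁺ [He]2s²2p¹, O⁺ [He]2s²2p³, Si⁺ [Ne]3s²3p¹.
The numbers (kJ/mol): C 2353, O 3388, K 3052, Si 1577.
So the second ionization energies run Si < C < K < O.

Si < C < K < O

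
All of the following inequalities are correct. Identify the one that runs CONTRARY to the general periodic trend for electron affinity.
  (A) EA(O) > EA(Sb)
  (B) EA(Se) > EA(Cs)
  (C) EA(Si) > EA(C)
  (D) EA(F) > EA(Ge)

(C)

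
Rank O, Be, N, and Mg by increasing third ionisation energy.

After 2 electrons have been removed, what remains? O²⁺ still has 4 valence electrons; Be²⁺ is the bare [He] core; N²⁺ still has 3 valence electrons; Mg²⁺ is the bare [Ne] core.
Core electrons are held far more tightly than valence electrons, so Mg and Be top the IE_3 order.
Valence configurations: O²⁺ [He]2s²2p², N²⁺ [He]2s²2p¹.
Tabulated IE_3 (kJ/mol): O 5300, Be 14849, N 4578, Mg 7733.
Putting it together, IE_3: N < O < Mg < Be.

N < O < Mg < Be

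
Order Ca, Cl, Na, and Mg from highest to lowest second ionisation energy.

The second ionization energy removes an electron from the +1 ion. For each element: Ca⁺ still has 1 valence electron; Cl⁺ still has 6 valence electrons; Na⁺ is the bare [Ne] core; Mg⁺ still has 1 valence electron.
Pulling an electron out of a noble-gas core costs far more than removing a remaining valence electron, so Na sits at the high end of IE_2.
Valence configurations: Ca⁺ [Ar]4s¹, Cl⁺ [Ne]3s²3p⁴, Mg⁺ [Ne]3s¹.
Tabulated IE_2 (kJ/mol): Ca 1145, Cl 2298, Na 4562, Mg 1451.
So the second ionization energies run Ca < Mg < Cl < Na.

Na, Cl, Mg, Ca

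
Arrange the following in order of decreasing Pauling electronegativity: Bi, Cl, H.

Cl > H > Bi

EN rises left→right (higher Z_eff, smaller atoms) and falls top→bottom (larger, more shielded atoms).
Neither a single period nor a single group — weigh both effects.
H > Bi: period and group pull opposite ways; the down-group shift dominates (2.20 vs 2.02).
Cl > H: the two effects oppose for this pair; the across-period effect wins (3.16 vs 2.20).
For reference (Pauling): H 2.20, Cl 3.16, Bi 2.02.
So from highest to lowest: Cl > H > Bi.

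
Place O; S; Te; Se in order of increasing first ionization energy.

Te < Se < S < O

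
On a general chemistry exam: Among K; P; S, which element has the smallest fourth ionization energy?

S

IE_4 is the cost of taking one more electron from the +3 cation: K³⁺ is already 2 electrons into the core; P³⁺ still has 2 valence electrons; S³⁺ still has 3 valence electrons.
Pulling an electron out of a noble-gas core costs far more than removing a remaining valence electron, so K sits at the high end of IE_4.
Valence configurations: P³⁺ [Ne]3s², S³⁺ [Ne]3s²3p¹.
S³⁺ loses a lone 3p electron whereas P³⁺ must break into a filled 3s² pair, so IE_4(P) > IE_4(S) even though S has the higher nuclear charge.
Approximate IE_4 values (kJ/mol): K 5877, P 4964, S 4556.
Hence IE_4: S < P < K.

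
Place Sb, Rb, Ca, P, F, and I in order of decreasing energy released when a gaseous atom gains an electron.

F is in period 2, group 17; P is in period 3, group 15; Ca is in period 4, group 2; Rb is in period 5, group 1; Sb is in period 5, group 15; I is in period 5, group 17.
EA tends to increase across a period and decrease down a group, though the pattern is less regular than for IE or radius.
Here both period and group differ, so the two effects have to be weighed against each other.
Rb > Ca: this pair runs against the simple trend — see the exception note.
P > Rb: both effects reinforce here, so P is clearly the higher of the two.
Sb > P: this pair runs against the simple trend — see the exception note.
I > Sb: I lies to the right of Sb in period 5, so the across-period effect alone puts I higher.
F > I: they share group 17; the group trend gives F the larger value.
Note the exception: Rb has a higher electron affinity than Ca, contrary to the simple trend — adding an electron to Ca (ns²) has to open a new, higher-energy np subshell, which is unfavourable.
Note the exception: Sb has a higher electron affinity than P, contrary to the simple trend — both are half-filled np³, but the pairing/repulsion penalty for the added electron shrinks as the p orbitals become larger and more diffuse down the group, and for Sb that outweighs the weaker nuclear attraction.
Approximate values (kJ/mol): F 328, P 72, Ca 2, Rb 47, Sb 103, I 295.
So from highest to lowest: F > I > Sb > P > Rb > Ca.

F, I, Sb, P, Rb, Ca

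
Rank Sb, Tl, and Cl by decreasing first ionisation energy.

Cl, Sb, Tl

Cl is in period 3, group 17; Sb is in period 5, group 15; Tl is in period 6, group 13.
First ionization energy rises across a period (greater Z_eff holds electrons more tightly) and falls down a group (valence electrons are farther from the nucleus).
These span different periods and groups, so the two trends combine.
Sb > Tl: both effects reinforce here, so Sb is clearly the higher of the two.
Cl > Sb: relative to Sb, both the across-period and down-group shifts push Cl's first ionization energy up.
Approximate values (kJ/mol): Cl 1251, Sb 831, Tl 589.
So from highest to lowest: Cl > Sb > Tl.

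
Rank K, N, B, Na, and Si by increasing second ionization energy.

Si < B < N < K < Na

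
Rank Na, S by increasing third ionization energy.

S, Na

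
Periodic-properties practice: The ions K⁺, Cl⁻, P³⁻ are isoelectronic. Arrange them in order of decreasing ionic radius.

P³⁻, Cl⁻, K⁺

All of these have 18 electrons, so size is governed by nuclear charge alone: the more protons, the stronger the pull on the same electron cloud, and the smaller the ion.
Nuclear charges: K⁺ (Z=19), Cl⁻ (Z=17), P³⁻ (Z=15).
Largest to smallest: P³⁻ > Cl⁻ > K⁺.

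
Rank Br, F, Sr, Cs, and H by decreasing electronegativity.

F, Br, H, Sr, Cs

H is in period 1, group 1; F is in period 2, group 17; Br is in period 4, group 17; Sr is in period 5, group 2; Cs is in period 6, group 1.
EN rises left→right (higher Z_eff, smaller atoms) and falls top→bottom (larger, more shielded atoms).
Here both period and group differ, so the two effects have to be weighed against each other.
Sr > Cs: both effects reinforce here, so Sr is clearly the higher of the two.
H > Sr: period and group pull opposite ways; the down-group shift dominates (2.20 vs 0.95).
Br > H: period and group pull opposite ways; the across-period shift dominates (2.96 vs 2.20).
F > Br: they share group 17; the group trend gives F the larger value.
Tabulated electronegativity (Pauling): H 2.20, F 3.98, Br 2.96, Sr 0.95, Cs 0.79.
So from highest to lowest: F > Br > H > Sr > Cs.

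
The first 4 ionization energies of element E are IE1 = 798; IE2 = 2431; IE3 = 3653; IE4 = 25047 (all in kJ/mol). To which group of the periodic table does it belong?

Look for the largest jump between consecutive ionization energies: IE4/IE3 ≈ 6.9, far larger than any earlier ratio.
That jump marks the point where a core electron is being removed. So the atom has 3 valence electrons.
A main-group element with 3 valence electrons is in group 13.

Group 13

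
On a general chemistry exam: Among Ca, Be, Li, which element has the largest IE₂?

IE_2 is the cost of taking one more electron from the +1 cation: Ca⁺ still has 1 valence electron; Be⁺ still has 1 valence electron; Li⁺ is the bare [He] core.
Breaking into a closed-shell core is much more expensive than removing a leftover valence electron — Li has the largest IE_2 here.
Valence configurations: Ca⁺ [Ar]4s¹, Be⁺ [He]2s¹.
Tabulated IE_2 (kJ/mol): Ca 1145, Be 1757, Li 7298.
Putting it together, IE_2: Ca < Be < Li.

Li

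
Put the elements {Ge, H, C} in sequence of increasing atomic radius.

H < C < Ge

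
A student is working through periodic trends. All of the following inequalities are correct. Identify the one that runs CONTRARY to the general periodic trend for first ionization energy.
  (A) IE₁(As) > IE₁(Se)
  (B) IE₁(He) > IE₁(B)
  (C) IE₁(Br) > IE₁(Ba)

(A)

The general trend: first ionization energy increases across a period and decreases down a group.
(A) As (period 4, group 15) vs Se (period 4, group 16): the stated order contradicts the simple trend.
(B) He (period 1, group 18) vs B (period 2, group 13): the stated order agrees with the simple trend.
(C) Br (period 4, group 17) vs Ba (period 6, group 2): the stated order agrees with the simple trend.
The exception is (A): Se (4p⁴) ionizes more easily than half-filled As (4p³).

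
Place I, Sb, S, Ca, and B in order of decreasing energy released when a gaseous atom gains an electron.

B is in period 2, group 13; S is in period 3, group 16; Ca is in period 4, group 2; Sb is in period 5, group 15; I is in period 5, group 17.
EA tends to increase across a period and decrease down a group, though the pattern is less regular than for IE or radius.
These span different periods and groups, so the two trends combine.
B > Ca: relative to Ca, both the across-period and down-group shifts push B's electron affinity up.
Sb > B: the two effects oppose for this pair; the across-period effect wins (103 vs 27 kJ/mol).
S > Sb: both effects reinforce here, so S is clearly the higher of the two.
I > S: period and group pull opposite ways; the across-period shift dominates (295 vs 200 kJ/mol).
Approximate values (kJ/mol): B 27, S 200, Ca 2, Sb 103, I 295.
So from highest to lowest: I > S > Sb > B > Ca.

I, S, Sb, B, Ca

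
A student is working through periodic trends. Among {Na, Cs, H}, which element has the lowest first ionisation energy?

Cs

H is in period 1, group 1; Na is in period 3, group 1; Cs is in period 6, group 1.
Across a period the outer electron is held more tightly (higher IE₁); down a group it sits in a higher shell, more shielded, and comes off more easily.
All are in group 1, so first ionization energy increases up the group.
The lowest first ionisation energy among these belongs to Cs.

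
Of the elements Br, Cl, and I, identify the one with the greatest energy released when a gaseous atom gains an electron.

Adding an electron releases more energy for atoms nearer the top right (short of the noble gases).
All are in group 17, so electron affinity increases up the group.
The greatest energy released when a gaseous atom gains an electron among these belongs to Cl.

Cl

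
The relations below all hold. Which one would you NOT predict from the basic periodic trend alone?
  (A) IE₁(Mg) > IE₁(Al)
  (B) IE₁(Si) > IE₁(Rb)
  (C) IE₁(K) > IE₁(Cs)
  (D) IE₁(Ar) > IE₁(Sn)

The general trend: IE₁ increases across a period and decreases down a group.
(A) Mg (period 3, group 2) vs Al (period 3, group 13): the stated order contradicts the simple trend.
(B) Si (period 3, group 14) vs Rb (period 5, group 1): the stated order agrees with the simple trend.
(C) K (period 4, group 1) vs Cs (period 6, group 1): the stated order agrees with the simple trend.
(D) Ar (period 3, group 18) vs Sn (period 5, group 14): the stated order agrees with the simple trend.
The exception is (A): Al's single 3p electron is easier to remove than one from Mg's filled 3s².

(A)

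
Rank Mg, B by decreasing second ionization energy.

IE_2 is the cost of taking one more electron from the +1 cation: Mg⁺ still has 1 valence electron; B⁺ still has 2 valence electrons.
All are still removing valence electrons, so compare the +1 ions as you would atoms: IE_2 generally rises across a period (higher Z_eff) and falls down a group (larger shell), subject to the usual subshell exceptions.
Valence configurations: Mg⁺ [Ne]3s¹, B⁺ [He]2s².
The numbers (kJ/mol): Mg 1451, B 2427.
So the second ionization energies run Mg < B.

B > Mg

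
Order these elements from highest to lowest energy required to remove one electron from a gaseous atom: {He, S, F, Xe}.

He > F > Xe > S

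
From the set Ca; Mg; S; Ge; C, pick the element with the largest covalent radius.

Ca

C is in period 2, group 14; Mg is in period 3, group 2; S is in period 3, group 16; Ca is in period 4, group 2; Ge is in period 4, group 14.
Atomic radius shrinks across a period as nuclear charge pulls the same shell inward, and grows down a group as new shells are added.
Here both period and group differ, so the two effects have to be weighed against each other.
S > C: period and group pull opposite ways; the down-group shift dominates (103 vs 75 pm).
Ge > S: relative to S, both the across-period and down-group shifts push Ge's atomic radius up.
Mg > Ge: the two effects oppose for this pair; the across-period effect wins (139 vs 121 pm).
Ca > Mg: Ca sits below Mg in group 2, so the down-group effect alone puts Ca larger.
Approximate values (pm): C 75, Mg 139, S 103, Ca 171, Ge 121.
The largest covalent radius among these belongs to Ca.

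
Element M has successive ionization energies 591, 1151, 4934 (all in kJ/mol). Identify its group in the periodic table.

Group 2

Look for the largest jump between consecutive ionization energies: IE3/IE2 ≈ 4.3, far larger than any earlier ratio.
That jump marks the point where a core electron is being removed. So the atom has 2 valence electrons.
A main-group element with 2 valence electrons is in group 2.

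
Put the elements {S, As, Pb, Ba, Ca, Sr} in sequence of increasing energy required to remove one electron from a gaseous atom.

S is in period 3, group 16; Ca is in period 4, group 2; As is in period 4, group 15; Sr is in period 5, group 2; Ba is in period 6, group 2; Pb is in period 6, group 14.
First ionization energy rises across a period (greater Z_eff holds electrons more tightly) and falls down a group (valence electrons are farther from the nucleus).
These span different periods and groups, so the two trends combine.
Sr > Ba: they share group 2; the group trend gives Sr the larger value.
Ca > Sr: Ca sits above Sr in group 2, so the down-group effect alone puts Ca higher.
Pb > Ca: the two effects oppose for this pair; the across-period effect wins (716 vs 590 kJ/mol).
As > Pb: both effects reinforce here, so As is clearly the higher of the two.
S > As: relative to As, both the across-period and down-group shifts push S's first ionization energy up.
For reference (kJ/mol): S 1000, Ca 590, As 947, Sr 550, Ba 503, Pb 716.
So from lowest to highest: Ba < Sr < Ca < Pb < As < S.

Ba < Sr < Ca < Pb < As < S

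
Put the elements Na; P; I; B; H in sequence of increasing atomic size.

H, B, P, I, Na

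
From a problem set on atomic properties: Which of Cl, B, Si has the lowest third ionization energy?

IE_3 is the cost of taking one more electron from the +2 cation: Cl²⁺ still has 5 valence electrons; B²⁺ still has 1 valence electron; Si²⁺ still has 2 valence electrons.
All are still removing valence electrons, so compare the +2 ions as you would atoms: IE_3 generally rises across a period (higher Z_eff) and falls down a group (larger shell), subject to the usual subshell exceptions.
Valence configurations: Cl²⁺ [Ne]3s²3p³, B²⁺ [He]2s¹, Si²⁺ [Ne]3s².
Approximate IE_3 values (kJ/mol): Cl 3822, B 3660, Si 3232.
Hence IE_3: Si < B < Cl.

Si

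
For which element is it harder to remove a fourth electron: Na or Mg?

Mg

IE_4 is the cost of taking one more electron from the +3 cation: Na³⁺ is already 2 electrons into the core; Mg³⁺ is already 1 electron into the core.
All of these are removing an electron from a noble-gas core or deeper; the smaller core (lower principal quantum number) is held far more tightly, and within a period the higher nuclear charge binds the same core more tightly.
Tabulated IE_4 (kJ/mol): Na 9543, Mg 10543.
Hence IE_4: Na < Mg.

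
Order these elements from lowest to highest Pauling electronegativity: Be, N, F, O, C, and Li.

Li is in period 2, group 1; Be is in period 2, group 2; C is in period 2, group 14; N is in period 2, group 15; O is in period 2, group 16; F is in period 2, group 17.
EN rises left→right (higher Z_eff, smaller atoms) and falls top→bottom (larger, more shielded atoms).
All lie in period 2, so electronegativity increases left to right.
So from lowest to highest: Li < Be < C < N < O < F.

Li < Be < C < N < O < F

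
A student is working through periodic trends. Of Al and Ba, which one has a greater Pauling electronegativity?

Al is in period 3, group 13; Ba is in period 6, group 2.
Electronegativity increases across a period and decreases down a group, tracking effective nuclear charge and atomic size.
Here both period and group differ, so the two effects have to be weighed against each other.
Al > Ba: relative to Ba, both the across-period and down-group shifts push Al's electronegativity up.
Approximate values (Pauling): Al 1.61, Ba 0.89.
So Al has the greater Pauling electronegativity (Al > Ba).

Al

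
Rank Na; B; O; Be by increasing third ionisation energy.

B < O < Na < Be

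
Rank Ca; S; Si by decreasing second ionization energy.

Consider each +1 ion: Ca⁺ still has 1 valence electron; S⁺ still has 5 valence electrons; Si⁺ still has 3 valence electrons.
All are still removing valence electrons, so compare the +1 ions as you would atoms: IE_2 generally rises across a period (higher Z_eff) and falls down a group (larger shell), subject to the usual subshell exceptions.
Valence configurations: Ca⁺ [Ar]4s¹, S⁺ [Ne]3s²3p³, Si⁺ [Ne]3s²3p¹.
Tabulated IE_2 (kJ/mol): Ca 1145, S 2252, Si 1577.
Hence IE_2: Ca < Si < S.

S > Si > Ca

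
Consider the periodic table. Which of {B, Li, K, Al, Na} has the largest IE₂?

Li

Consider each +1 ion: B⁺ still has 2 valence electrons; Li⁺ is the bare [He] core; K⁺ is the bare [Ar] core; Al⁺ still has 2 valence electrons; Na⁺ is the bare [Ne] core.
Breaking into a closed-shell core is much more expensive than removing a leftover valence electron — K, Na and Li have the largest IE_2 here.
Valence configurations: B⁺ [He]2s², Al⁺ [Ne]3s².
Tabulated IE_2 (kJ/mol): B 2427, Li 7298, K 3052, Al 1817, Na 4562.
Hence IE_2: Al < B < K < Na < Li.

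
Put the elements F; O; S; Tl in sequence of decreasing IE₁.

F > O > S > Tl

First ionization energy rises across a period (greater Z_eff holds electrons more tightly) and falls down a group (valence electrons are farther from the nucleus).
Neither a single period nor a single group — weigh both effects.
S > Tl: relative to Tl, both the across-period and down-group shifts push S's first ionization energy up.
O > S: O sits above S in group 16, so the down-group effect alone puts O higher.
F > O: F lies to the right of O in period 2, so the across-period effect alone puts F higher.
Tabulated first ionization energy (kJ/mol): O 1314, F 1681, S 1000, Tl 589.
So from highest to lowest: F > O > S > Tl.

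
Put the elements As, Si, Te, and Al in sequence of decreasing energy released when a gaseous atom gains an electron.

Al is in period 3, group 13; Si is in period 3, group 14; As is in period 4, group 15; Te is in period 5, group 16.
Atoms with high Z_eff and room in the valence shell (especially the halogens) have the most exothermic electron affinities.
These span different periods and groups, so the two trends combine.
As > Al: period and group pull opposite ways; the across-period shift dominates (78 vs 42 kJ/mol).
Si > As: period and group pull opposite ways; the down-group shift dominates (134 vs 78 kJ/mol).
Te > Si: period and group pull opposite ways; the across-period shift dominates (190 vs 134 kJ/mol).
Tabulated electron affinity (kJ/mol): Al 42, Si 134, As 78, Te 190.
So from highest to lowest: Te > Si > As > Al.

Te, Si, As, Al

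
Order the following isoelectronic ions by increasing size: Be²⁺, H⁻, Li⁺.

All of these have 2 electrons, so size is governed by nuclear charge alone: the more protons, the stronger the pull on the same electron cloud, and the smaller the ion.
Nuclear charges: Be²⁺ (Z=4), Li⁺ (Z=3), H⁻ (Z=1).
Smallest to largest: Be²⁺ < Li⁺ < H⁻.

Be²⁺ < Li⁺ < H⁻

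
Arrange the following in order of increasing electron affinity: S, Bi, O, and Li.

Li < Bi < O < S

Li is in period 2, group 1; O is in period 2, group 16; S is in period 3, group 16; Bi is in period 6, group 15.
Electron affinity generally becomes more exothermic across a period toward the halogens and less exothermic down a group.
Neither a single period nor a single group — weigh both effects.
Bi > Li: period and group pull opposite ways; the across-period shift dominates (91 vs 60 kJ/mol).
O > Bi: relative to Bi, both the across-period and down-group shifts push O's electron affinity up.
S > O: this pair runs against the simple trend — see the exception note.
Note the exception: S has a higher electron affinity than O, contrary to the simple trend — the compact 2p subshell of O repels the added electron more than S's larger 3p does.
Approximate values (kJ/mol): Li 60, O 141, S 200, Bi 91.
So from lowest to highest: Li < Bi < O < S.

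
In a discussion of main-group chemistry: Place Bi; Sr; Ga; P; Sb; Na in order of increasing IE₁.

Na < Sr < Ga < Bi < Sb < P

Na is in period 3, group 1; P is in period 3, group 15; Ga is in period 4, group 13; Sr is in period 5, group 2; Sb is in period 5, group 15; Bi is in period 6, group 15.
Across a period the outer electron is held more tightly (higher IE₁); down a group it sits in a higher shell, more shielded, and comes off more easily.
Neither a single period nor a single group — weigh both effects.
Sr > Na: the two effects oppose for this pair; the across-period effect wins (550 vs 496 kJ/mol).
Ga > Sr: relative to Sr, both the across-period and down-group shifts push Ga's first ionization energy up.
Bi > Ga: period and group pull opposite ways; the across-period shift dominates (703 vs 579 kJ/mol).
Sb > Bi: they share group 15; the group trend gives Sb the larger value.
P > Sb: P sits above Sb in group 15, so the down-group effect alone puts P higher.
Tabulated first ionization energy (kJ/mol): Na 496, P 1012, Ga 579, Sr 550, Sb 831, Bi 703.
So from lowest to highest: Na < Sr < Ga < Bi < Sb < P.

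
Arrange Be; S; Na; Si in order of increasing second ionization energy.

Si < Be < S < Na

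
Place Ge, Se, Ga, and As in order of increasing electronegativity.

Ga is in period 4, group 13; Ge is in period 4, group 14; As is in period 4, group 15; Se is in period 4, group 16.
EN rises left→right (higher Z_eff, smaller atoms) and falls top→bottom (larger, more shielded atoms).
All lie in period 4, so electronegativity increases left to right.
So from lowest to highest: Ga < Ge < As < Se.

Ga, Ge, As, Se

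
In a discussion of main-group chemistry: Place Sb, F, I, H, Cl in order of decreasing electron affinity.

Cl, F, I, Sb, H

H is in period 1, group 1; F is in period 2, group 17; Cl is in period 3, group 17; Sb is in period 5, group 15; I is in period 5, group 17.
Adding an electron releases more energy for atoms nearer the top right (short of the noble gases).
These span different periods and groups, so the two trends combine.
Sb > H: period and group pull opposite ways; the across-period shift dominates (103 vs 73 kJ/mol).
I > Sb: both are in period 5; the period trend gives I the larger value.
F > I: F sits above I in group 17, so the down-group effect alone puts F higher.
Cl > F: this pair runs against the simple trend — see the exception note.
Note the exception: Cl has a higher electron affinity than F, contrary to the simple trend — F's small 2p subshell makes the incoming electron feel strong e⁻–e⁻ repulsion, so Cl actually releases more energy on gaining an electron.
For reference (kJ/mol): H 73, F 328, Cl 349, Sb 103, I 295.
So from highest to lowest: Cl > F > I > Sb > H.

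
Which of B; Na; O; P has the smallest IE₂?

After 1 electron has been removed, what remains? B⁺ still has 2 valence electrons; Na⁺ is the bare [Ne] core; O⁺ still has 5 valence electrons; P⁺ still has 4 valence electrons.
Breaking into a closed-shell core is much more expensive than removing a leftover valence electron — Na has the largest IE_2 here.
Valence configurations: B⁺ [He]2s², O⁺ [He]2s²2p³, P⁺ [Ne]3s²3p².
Tabulated IE_2 (kJ/mol): B 2427, Na 4562, O 3388, P 1907.
Putting it together, IE_2: P < B < O < Na.

P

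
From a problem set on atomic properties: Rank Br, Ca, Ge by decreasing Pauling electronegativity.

Br > Ge > Ca

Ca is in period 4, group 2; Ge is in period 4, group 14; Br is in period 4, group 17.
Electronegativity increases across a period and decreases down a group, tracking effective nuclear charge and atomic size.
All lie in period 4, so electronegativity increases left to right.
So from highest to lowest: Br > Ge > Ca.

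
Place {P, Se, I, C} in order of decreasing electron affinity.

I > Se > C > P

C is in period 2, group 14; P is in period 3, group 15; Se is in period 4, group 16; I is in period 5, group 17.
Atoms with high Z_eff and room in the valence shell (especially the halogens) have the most exothermic electron affinities.
These sit on a diagonal, where the across-period and down-group effects partly cancel.
C > P: period and group pull opposite ways; the down-group shift dominates (122 vs 72 kJ/mol).
Se > C: the two effects oppose for this pair; the across-period effect wins (195 vs 122 kJ/mol).
I > Se: the two effects oppose for this pair; the across-period effect wins (295 vs 195 kJ/mol).
Tabulated electron affinity (kJ/mol): C 122, P 72, Se 195, I 295.
So from highest to lowest: I > Se > C > P.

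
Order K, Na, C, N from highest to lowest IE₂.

Na > K > N > C

Consider each +1 ion: K⁺ is the bare [Ar] core; Na⁺ is the bare [Ne] core; C⁺ still has 3 valence electrons; N⁺ still has 4 valence electrons.
Pulling an electron out of a noble-gas core costs far more than removing a remaining valence electron, so K and Na sit at the high end of IE_2.
Valence configurations: C⁺ [He]2s²2p¹, N⁺ [He]2s²2p².
Approximate IE_2 values (kJ/mol): K 3052, Na 4562, C 2353, N 2856.
Overall IE_2 order: C < N < K < Na.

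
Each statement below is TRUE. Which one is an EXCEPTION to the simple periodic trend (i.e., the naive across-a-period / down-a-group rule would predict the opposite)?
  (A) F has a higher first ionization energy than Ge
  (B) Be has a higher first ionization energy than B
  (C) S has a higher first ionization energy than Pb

(B)

The general trend: first ionization energy increases across a period and decreases down a group.
(A) F (period 2, group 17) vs Ge (period 4, group 14): the stated order agrees with the simple trend.
(B) Be (period 2, group 2) vs B (period 2, group 13): the stated order contradicts the simple trend.
(C) S (period 3, group 16) vs Pb (period 6, group 14): the stated order agrees with the simple trend.
The exception is (B): removing B's lone 2p electron is easier than breaking Be's filled 2s².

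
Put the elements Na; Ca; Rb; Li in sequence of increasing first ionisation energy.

Across a period the outer electron is held more tightly (higher IE₁); down a group it sits in a higher shell, more shielded, and comes off more easily.
These span different periods and groups, so the two trends combine.
Na > Rb: they share group 1; the group trend gives Na the larger value.
Li > Na: Li sits above Na in group 1, so the down-group effect alone puts Li higher.
Ca > Li: the two effects oppose for this pair; the across-period effect wins (590 vs 520 kJ/mol).
Tabulated first ionization energy (kJ/mol): Li 520, Na 496, Ca 590, Rb 403.
So from lowest to highest: Rb < Na < Li < Ca.

Rb, Na, Li, Ca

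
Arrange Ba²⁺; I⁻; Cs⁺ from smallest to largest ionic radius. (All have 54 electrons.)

Ba²⁺ < Cs⁺ < I⁻

All of these have 54 electrons, so size is governed by nuclear charge alone: the more protons, the stronger the pull on the same electron cloud, and the smaller the ion.
Nuclear charges: Ba²⁺ (Z=56), Cs⁺ (Z=55), I⁻ (Z=53).
Smallest to largest: Ba²⁺ < Cs⁺ < I⁻.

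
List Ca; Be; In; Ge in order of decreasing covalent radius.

Ca, In, Ge, Be

Be is in period 2, group 2; Ca is in period 4, group 2; Ge is in period 4, group 14; In is in period 5, group 13.
Across a period the added protons contract the valence shell; down a group each new principal shell makes the atom larger.
Neither a single period nor a single group — weigh both effects.
Ge > Be: the two effects oppose for this pair; the down-group effect wins (121 vs 102 pm).
In > Ge: relative to Ge, both the across-period and down-group shifts push In's atomic radius up.
Ca > In: the two effects oppose for this pair; the across-period effect wins (171 vs 142 pm).
Tabulated atomic radius (pm): Be 102, Ca 171, Ge 121, In 142.
So from largest to smallest: Ca > In > Ge > Be.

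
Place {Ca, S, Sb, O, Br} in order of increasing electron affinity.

Ca < Sb < O < S < Br

O is in period 2, group 16; S is in period 3, group 16; Ca is in period 4, group 2; Br is in period 4, group 17; Sb is in period 5, group 15.
Adding an electron releases more energy for atoms nearer the top right (short of the noble gases).
Neither a single period nor a single group — weigh both effects.
Sb > Ca: the two effects oppose for this pair; the across-period effect wins (103 vs 2 kJ/mol).
O > Sb: relative to Sb, both the across-period and down-group shifts push O's electron affinity up.
S > O: this pair runs against the simple trend — see the exception note.
Br > S: period and group pull opposite ways; the across-period shift dominates (325 vs 200 kJ/mol).
Note the exception: S has a higher electron affinity than O, contrary to the simple trend — the compact 2p subshell of O repels the added electron more than S's larger 3p does.
Tabulated electron affinity (kJ/mol): O 141, S 200, Ca 2, Br 325, Sb 103.
So from lowest to highest: Ca < Sb < O < S < Br.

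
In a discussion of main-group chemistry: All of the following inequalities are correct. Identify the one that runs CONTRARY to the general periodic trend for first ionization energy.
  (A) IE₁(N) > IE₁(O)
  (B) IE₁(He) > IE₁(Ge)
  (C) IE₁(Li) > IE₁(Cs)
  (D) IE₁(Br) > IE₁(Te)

(A)

The general trend: first ionization energy increases across a period and decreases down a group.
(A) N (period 2, group 15) vs O (period 2, group 16): the stated order contradicts the simple trend.
(B) He (period 1, group 18) vs Ge (period 4, group 14): the stated order agrees with the simple trend.
(C) Li (period 2, group 1) vs Cs (period 6, group 1): the stated order agrees with the simple trend.
(D) Br (period 4, group 17) vs Te (period 5, group 16): the stated order agrees with the simple trend.
The exception is (A): pairing an electron in O's 2p⁴ costs repulsion energy, so O ionizes more easily than half-filled N (2p³).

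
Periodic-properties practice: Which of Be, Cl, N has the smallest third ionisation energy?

The third ionization energy removes an electron from the +2 ion. For each element: Be²⁺ is the bare [He] core; Cl²⁺ still has 5 valence electrons; N²⁺ still has 3 valence electrons.
Core electrons are held far more tightly than valence electrons, so Be tops the IE_3 order.
Valence configurations: Cl²⁺ [Ne]3s²3p³, N²⁺ [He]2s²2p¹.
Tabulated IE_3 (kJ/mol): Be 14849, Cl 3822, N 4578.
Overall IE_3 order: Cl < N < Be.

Cl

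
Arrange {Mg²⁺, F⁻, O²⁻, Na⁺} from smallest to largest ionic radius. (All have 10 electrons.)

All of these have 10 electrons, so size is governed by nuclear charge alone: the more protons, the stronger the pull on the same electron cloud, and the smaller the ion.
Nuclear charges: Mg²⁺ (Z=12), Na⁺ (Z=11), F⁻ (Z=9), O²⁻ (Z=8).
Smallest to largest: Mg²⁺ < Na⁺ < F⁻ < O²⁻.

Mg²⁺ < Na⁺ < F⁻ < O²⁻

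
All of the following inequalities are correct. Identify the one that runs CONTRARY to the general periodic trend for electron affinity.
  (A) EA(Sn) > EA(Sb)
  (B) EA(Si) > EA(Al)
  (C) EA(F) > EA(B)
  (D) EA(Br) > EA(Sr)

(A)

The general trend: electron affinity increases across a period and decreases down a group.
(A) Sn (period 5, group 14) vs Sb (period 5, group 15): the stated order contradicts the simple trend.
(B) Si (period 3, group 14) vs Al (period 3, group 13): the stated order agrees with the simple trend.
(C) F (period 2, group 17) vs B (period 2, group 13): the stated order agrees with the simple trend.
(D) Br (period 4, group 17) vs Sr (period 5, group 2): the stated order agrees with the simple trend.
The exception is (A): adding an electron to Sb's half-filled 5p³ is unfavourable, so Sn has the more exothermic EA.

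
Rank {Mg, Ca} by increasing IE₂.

The second ionization energy removes an electron from the +1 ion. For each element: Mg⁺ still has 1 valence electron; Ca⁺ still has 1 valence electron.
All are still removing valence electrons, so compare the +1 ions as you would atoms: IE_2 generally rises across a period (higher Z_eff) and falls down a group (larger shell), subject to the usual subshell exceptions.
Valence configurations: Mg⁺ [Ne]3s¹, Ca⁺ [Ar]4s¹.
The numbers (kJ/mol): Mg 1451, Ca 1145.
Hence IE_2: Ca < Mg.

Ca < Mg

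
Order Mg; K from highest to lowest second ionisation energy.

K, Mg

The second ionization energy removes an electron from the +1 ion. For each element: Mg⁺ still has 1 valence electron; K⁺ is the bare [Ar] core.
Core electrons are held far more tightly than valence electrons, so K tops the IE_2 order.
Tabulated IE_2 (kJ/mol): Mg 1451, K 3052.
Overall IE_2 order: Mg < K.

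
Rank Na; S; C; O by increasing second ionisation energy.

S, C, O, Na

IE_2 is the cost of taking one more electron from the +1 cation: Na⁺ is the bare [Ne] core; S⁺ still has 5 valence electrons; C⁺ still has 3 valence electrons; O⁺ still has 5 valence electrons.
Pulling an electron out of a noble-gas core costs far more than removing a remaining valence electron, so Na sits at the high end of IE_2.
Valence configurations: S⁺ [Ne]3s²3p³, C⁺ [He]2s²2p¹, O⁺ [He]2s²2p³.
The numbers (kJ/mol): Na 4562, S 2252, C 2353, O 3388.
Putting it together, IE_2: S < C < O < Na.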